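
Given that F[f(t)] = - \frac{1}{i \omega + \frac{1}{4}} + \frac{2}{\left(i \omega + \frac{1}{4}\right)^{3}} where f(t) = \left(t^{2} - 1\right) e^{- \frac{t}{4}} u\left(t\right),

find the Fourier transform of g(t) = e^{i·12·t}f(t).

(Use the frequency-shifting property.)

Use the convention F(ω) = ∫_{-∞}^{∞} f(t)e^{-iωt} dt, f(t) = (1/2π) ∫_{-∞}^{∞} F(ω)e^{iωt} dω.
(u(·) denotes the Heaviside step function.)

F[g](ω) = \frac{4 \left(128 i \left(\omega - 12\right) - \left(4 i \left(\omega - 12\right) + 1\right)^{3} + 32\right)}{\left(4 i \left(\omega - 12\right) + 1\right)^{4}}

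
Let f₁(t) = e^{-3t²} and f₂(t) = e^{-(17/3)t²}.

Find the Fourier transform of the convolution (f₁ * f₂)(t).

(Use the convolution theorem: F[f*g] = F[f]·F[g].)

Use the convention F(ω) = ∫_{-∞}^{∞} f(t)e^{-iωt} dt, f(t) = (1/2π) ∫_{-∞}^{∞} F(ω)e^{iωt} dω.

F[f₁*f₂](ω) = \frac{\sqrt{17} \pi e^{- \frac{13 \omega^{2}}{102}}}{17}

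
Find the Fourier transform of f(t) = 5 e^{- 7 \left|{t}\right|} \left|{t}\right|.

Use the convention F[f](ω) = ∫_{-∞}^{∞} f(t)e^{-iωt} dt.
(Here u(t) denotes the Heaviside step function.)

F(ω) = \frac{10 \left(49 - \omega^{2}\right)}{\left(\omega^{2} + 49\right)^{2}}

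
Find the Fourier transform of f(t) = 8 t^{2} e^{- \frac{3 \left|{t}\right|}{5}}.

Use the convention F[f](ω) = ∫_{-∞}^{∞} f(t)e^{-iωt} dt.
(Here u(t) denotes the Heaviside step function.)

F(ω) = \frac{36000 \left(3 - 25 \omega^{2}\right)}{\left(25 \omega^{2} + 9\right)^{3}}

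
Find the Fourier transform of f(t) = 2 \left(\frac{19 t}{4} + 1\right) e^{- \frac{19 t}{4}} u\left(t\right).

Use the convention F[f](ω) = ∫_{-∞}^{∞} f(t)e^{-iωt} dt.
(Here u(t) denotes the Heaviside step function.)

F(ω) = \frac{16 \left(- 2 i \omega - 19\right)}{16 \omega^{2} - 152 i \omega - 361}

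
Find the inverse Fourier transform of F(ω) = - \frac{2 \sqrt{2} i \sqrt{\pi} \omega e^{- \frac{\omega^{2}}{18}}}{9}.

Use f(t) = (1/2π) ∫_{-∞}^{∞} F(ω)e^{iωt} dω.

f(t) = 6 t e^{- \frac{9 t^{2}}{2}}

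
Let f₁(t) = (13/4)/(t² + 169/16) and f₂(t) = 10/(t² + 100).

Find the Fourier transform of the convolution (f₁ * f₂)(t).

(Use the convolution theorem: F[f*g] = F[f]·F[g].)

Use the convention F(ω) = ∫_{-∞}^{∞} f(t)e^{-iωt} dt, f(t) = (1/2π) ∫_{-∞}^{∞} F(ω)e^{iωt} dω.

F[f₁*f₂](ω) = \pi^{2} e^{- \frac{53 \left|{\omega}\right|}{4}}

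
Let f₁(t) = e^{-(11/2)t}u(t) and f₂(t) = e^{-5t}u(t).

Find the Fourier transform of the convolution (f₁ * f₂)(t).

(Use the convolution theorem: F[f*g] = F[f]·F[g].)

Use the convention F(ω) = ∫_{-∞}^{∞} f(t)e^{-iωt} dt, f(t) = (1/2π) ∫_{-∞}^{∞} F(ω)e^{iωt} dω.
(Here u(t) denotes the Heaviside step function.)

F[f₁*f₂](ω) = \frac{2}{\left(i \omega + 5\right) \left(2 i \omega + 11\right)}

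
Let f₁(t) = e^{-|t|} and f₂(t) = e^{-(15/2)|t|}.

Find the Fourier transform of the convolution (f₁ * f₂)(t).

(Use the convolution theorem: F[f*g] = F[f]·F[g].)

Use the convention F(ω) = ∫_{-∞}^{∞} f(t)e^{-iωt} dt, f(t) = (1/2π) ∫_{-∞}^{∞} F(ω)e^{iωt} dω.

F[f₁*f₂](ω) = \frac{120}{\left(\omega^{2} + 1\right) \left(4 \omega^{2} + 225\right)}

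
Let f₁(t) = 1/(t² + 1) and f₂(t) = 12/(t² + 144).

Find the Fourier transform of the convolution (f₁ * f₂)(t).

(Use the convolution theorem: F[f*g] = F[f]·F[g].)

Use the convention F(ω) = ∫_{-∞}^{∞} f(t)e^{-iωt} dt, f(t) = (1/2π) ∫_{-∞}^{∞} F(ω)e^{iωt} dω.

F[f₁*f₂](ω) = \pi^{2} e^{- 13 \left|{\omega}\right|}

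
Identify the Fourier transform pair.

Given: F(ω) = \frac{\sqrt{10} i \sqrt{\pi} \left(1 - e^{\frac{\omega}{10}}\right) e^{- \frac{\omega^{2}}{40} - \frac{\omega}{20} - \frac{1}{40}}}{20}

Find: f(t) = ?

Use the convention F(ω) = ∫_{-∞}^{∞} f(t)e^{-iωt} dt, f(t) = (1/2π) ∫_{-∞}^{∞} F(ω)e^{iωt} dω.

f(t) = e^{- 10 t^{2}} \sin{\left(t \right)}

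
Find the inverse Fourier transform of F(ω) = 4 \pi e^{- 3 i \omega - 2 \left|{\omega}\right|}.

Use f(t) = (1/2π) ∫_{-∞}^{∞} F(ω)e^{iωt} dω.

f(t) = \frac{8}{\left(t - 3\right)^{2} + 4}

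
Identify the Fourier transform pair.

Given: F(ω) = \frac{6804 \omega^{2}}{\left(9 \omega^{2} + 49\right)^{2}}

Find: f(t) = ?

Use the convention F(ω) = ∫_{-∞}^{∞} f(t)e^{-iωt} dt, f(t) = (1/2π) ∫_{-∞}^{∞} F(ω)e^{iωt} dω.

f(t) = 9 \left(1 - \frac{7 \left|{t}\right|}{3}\right) e^{- \frac{7 \left|{t}\right|}{3}}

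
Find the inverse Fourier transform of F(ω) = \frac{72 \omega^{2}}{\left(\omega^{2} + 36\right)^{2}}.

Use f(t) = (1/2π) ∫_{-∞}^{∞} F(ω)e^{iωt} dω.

f(t) = 3 \left(1 - 6 \left|{t}\right|\right) e^{- 6 \left|{t}\right|}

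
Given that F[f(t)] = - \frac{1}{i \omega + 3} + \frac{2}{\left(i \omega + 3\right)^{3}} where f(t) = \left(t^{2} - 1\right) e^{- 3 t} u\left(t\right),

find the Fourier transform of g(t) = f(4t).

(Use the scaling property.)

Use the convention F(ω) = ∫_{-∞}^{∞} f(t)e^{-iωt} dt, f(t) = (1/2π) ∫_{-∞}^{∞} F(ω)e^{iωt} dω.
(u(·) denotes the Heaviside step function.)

F[g](ω) = \frac{32 i \omega - \left(i \omega + 12\right)^{3} + 384}{\left(i \omega + 12\right)^{4}}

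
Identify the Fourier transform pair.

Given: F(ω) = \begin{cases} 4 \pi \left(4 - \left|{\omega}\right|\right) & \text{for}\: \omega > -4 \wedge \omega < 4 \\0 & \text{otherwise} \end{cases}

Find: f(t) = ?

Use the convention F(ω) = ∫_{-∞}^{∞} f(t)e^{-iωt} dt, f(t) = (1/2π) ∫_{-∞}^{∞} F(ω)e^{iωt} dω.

f(t) = \frac{8 \sin^{2}{\left(2 t \right)}}{t^{2}}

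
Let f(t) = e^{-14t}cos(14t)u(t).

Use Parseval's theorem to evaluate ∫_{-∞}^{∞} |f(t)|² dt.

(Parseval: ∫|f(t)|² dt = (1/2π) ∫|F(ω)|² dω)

∫|f(t)|² dt = \frac{3}{112}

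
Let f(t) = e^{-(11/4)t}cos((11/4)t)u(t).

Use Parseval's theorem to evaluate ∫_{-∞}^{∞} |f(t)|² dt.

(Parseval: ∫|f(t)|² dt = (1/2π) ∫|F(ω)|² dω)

∫|f(t)|² dt = \frac{3}{22}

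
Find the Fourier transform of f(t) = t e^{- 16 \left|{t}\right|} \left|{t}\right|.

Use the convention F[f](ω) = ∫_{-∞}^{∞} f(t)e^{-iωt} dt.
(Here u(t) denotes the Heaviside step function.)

F(ω) = \frac{4 i \omega \left(\omega^{2} - 768\right)}{\left(\omega^{2} + 256\right)^{3}}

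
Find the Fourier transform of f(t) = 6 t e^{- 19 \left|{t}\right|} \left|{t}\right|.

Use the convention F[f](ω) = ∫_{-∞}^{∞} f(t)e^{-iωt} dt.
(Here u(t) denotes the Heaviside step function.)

F(ω) = \frac{24 i \omega \left(\omega^{2} - 1083\right)}{\left(\omega^{2} + 361\right)^{3}}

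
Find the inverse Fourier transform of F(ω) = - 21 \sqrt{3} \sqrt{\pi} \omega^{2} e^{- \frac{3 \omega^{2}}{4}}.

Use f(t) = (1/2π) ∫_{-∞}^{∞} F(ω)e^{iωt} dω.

f(t) = 7 \left(\frac{4 t^{2}}{3} - 2\right) e^{- \frac{t^{2}}{3}}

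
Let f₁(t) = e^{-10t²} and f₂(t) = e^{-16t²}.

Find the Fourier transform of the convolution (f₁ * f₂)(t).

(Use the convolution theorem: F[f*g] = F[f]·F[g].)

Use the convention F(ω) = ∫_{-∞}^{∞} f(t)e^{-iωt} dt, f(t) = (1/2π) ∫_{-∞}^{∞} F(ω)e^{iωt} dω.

F[f₁*f₂](ω) = \frac{\sqrt{10} \pi e^{- \frac{13 \omega^{2}}{320}}}{40}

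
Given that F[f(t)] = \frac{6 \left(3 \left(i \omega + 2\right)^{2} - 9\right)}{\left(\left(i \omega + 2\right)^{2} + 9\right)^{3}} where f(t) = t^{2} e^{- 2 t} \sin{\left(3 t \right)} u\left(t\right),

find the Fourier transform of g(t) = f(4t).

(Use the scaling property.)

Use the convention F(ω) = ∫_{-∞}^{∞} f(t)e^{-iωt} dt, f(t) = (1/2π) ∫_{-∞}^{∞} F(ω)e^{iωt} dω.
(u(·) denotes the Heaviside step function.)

F[g](ω) = \frac{1152 \left(\left(i \omega + 8\right)^{2} - 48\right)}{\left(\left(i \omega + 8\right)^{2} + 144\right)^{3}}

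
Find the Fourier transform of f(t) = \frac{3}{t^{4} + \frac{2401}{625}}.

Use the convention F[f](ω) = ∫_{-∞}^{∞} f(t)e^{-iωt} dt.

F(ω) = \frac{375 \pi e^{- \frac{7 \sqrt{2} \left|{\omega}\right|}{10}} \sin{\left(\frac{7 \sqrt{2} \left|{\omega}\right|}{10} + \frac{\pi}{4} \right)}}{343}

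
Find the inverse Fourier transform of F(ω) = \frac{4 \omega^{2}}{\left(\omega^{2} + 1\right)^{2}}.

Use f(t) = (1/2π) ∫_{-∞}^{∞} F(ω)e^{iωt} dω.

f(t) = \left(1 - \left|{t}\right|\right) e^{- \left|{t}\right|}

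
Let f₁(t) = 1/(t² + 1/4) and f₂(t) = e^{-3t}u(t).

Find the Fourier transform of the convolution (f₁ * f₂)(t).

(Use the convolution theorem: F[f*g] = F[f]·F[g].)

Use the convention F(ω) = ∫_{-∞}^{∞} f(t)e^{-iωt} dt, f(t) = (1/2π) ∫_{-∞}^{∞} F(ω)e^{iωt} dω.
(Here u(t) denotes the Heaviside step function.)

F[f₁*f₂](ω) = \frac{2 \pi e^{- \frac{\left|{\omega}\right|}{2}}}{i \omega + 3}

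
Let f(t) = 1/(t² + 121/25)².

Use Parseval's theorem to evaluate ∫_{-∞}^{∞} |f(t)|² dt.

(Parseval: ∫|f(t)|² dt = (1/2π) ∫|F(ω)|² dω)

∫|f(t)|² dt = \frac{390625 \pi}{311794736}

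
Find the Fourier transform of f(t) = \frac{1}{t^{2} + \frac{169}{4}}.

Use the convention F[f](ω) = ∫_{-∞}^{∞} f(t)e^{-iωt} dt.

F(ω) = \frac{2 \pi e^{- \frac{13 \left|{\omega}\right|}{2}}}{13}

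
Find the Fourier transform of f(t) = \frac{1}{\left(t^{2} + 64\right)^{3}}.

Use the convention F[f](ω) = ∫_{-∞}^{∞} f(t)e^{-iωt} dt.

F(ω) = \frac{\pi \left(64 \omega^{2} + 24 \left|{\omega}\right| + 3\right) e^{- 8 \left|{\omega}\right|}}{262144}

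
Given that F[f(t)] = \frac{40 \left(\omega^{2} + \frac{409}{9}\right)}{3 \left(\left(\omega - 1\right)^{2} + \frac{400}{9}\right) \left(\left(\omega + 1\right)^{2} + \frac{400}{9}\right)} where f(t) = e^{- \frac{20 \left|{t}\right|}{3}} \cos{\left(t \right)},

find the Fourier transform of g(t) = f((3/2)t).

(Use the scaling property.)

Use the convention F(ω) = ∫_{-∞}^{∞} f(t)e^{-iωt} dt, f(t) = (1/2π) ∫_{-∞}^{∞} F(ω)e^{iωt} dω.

F[g](ω) = \frac{80 \left(4 \omega^{2} + 409\right)}{16 \omega^{4} + 3128 \omega^{2} + 167281}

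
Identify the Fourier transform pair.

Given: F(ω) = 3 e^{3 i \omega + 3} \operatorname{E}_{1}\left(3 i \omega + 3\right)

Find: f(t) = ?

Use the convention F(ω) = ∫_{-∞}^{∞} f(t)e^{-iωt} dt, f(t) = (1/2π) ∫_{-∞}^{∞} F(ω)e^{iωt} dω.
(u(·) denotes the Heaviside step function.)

f(t) = \frac{3 e^{- t} u\left(t\right)}{t + 3}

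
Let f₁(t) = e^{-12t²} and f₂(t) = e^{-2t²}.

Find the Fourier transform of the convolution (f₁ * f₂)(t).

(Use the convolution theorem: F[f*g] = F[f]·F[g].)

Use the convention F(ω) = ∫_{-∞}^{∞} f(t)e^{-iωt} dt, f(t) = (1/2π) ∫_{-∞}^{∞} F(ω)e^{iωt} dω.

F[f₁*f₂](ω) = \frac{\sqrt{6} \pi e^{- \frac{7 \omega^{2}}{48}}}{12}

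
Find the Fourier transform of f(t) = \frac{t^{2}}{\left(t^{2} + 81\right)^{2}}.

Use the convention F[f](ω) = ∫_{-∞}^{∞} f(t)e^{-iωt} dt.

F(ω) = \frac{\pi \left(1 - 9 \left|{\omega}\right|\right) e^{- 9 \left|{\omega}\right|}}{18}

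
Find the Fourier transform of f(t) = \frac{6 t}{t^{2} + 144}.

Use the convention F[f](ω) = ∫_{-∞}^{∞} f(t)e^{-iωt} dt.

F(ω) = - 6 i \pi e^{- 12 \left|{\omega}\right|} \operatorname{sign}{\left(\omega \right)}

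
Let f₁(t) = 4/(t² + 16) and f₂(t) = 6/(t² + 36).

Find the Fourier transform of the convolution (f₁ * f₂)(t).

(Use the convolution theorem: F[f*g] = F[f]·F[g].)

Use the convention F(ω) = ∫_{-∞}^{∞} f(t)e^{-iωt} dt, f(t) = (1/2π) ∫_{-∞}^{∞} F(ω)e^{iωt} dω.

F[f₁*f₂](ω) = \pi^{2} e^{- 10 \left|{\omega}\right|}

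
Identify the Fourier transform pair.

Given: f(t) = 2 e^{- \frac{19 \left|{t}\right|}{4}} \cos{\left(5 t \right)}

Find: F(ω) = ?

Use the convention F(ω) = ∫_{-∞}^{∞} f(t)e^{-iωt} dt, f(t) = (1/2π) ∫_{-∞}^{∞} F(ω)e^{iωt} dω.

F(ω) = \frac{304 \left(16 \omega^{2} + 761\right)}{256 \omega^{4} - 1248 \omega^{2} + 579121}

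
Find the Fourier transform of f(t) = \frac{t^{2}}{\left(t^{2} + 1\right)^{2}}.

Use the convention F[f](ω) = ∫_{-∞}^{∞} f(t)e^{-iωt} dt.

F(ω) = \frac{\pi \left(1 - \left|{\omega}\right|\right) e^{- \left|{\omega}\right|}}{2}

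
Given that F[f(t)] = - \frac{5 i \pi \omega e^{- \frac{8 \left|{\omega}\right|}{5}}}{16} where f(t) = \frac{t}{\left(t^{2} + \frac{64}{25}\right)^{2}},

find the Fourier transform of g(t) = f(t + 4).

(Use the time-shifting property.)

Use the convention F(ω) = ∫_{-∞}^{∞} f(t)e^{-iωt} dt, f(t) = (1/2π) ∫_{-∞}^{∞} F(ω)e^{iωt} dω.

F[g](ω) = - \frac{5 i \pi \omega e^{4 i \omega - \frac{8 \left|{\omega}\right|}{5}}}{16}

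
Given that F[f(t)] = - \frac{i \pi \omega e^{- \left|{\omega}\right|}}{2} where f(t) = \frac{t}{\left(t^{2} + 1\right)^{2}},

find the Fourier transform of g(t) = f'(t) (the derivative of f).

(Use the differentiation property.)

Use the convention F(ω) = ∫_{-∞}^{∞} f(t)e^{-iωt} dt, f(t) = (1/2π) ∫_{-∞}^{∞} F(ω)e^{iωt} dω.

F[g](ω) = \frac{\pi \omega^{2} e^{- \left|{\omega}\right|}}{2}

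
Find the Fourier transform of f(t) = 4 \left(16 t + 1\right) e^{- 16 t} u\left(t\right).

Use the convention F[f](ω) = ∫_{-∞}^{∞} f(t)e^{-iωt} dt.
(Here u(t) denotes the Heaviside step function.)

F(ω) = \frac{4 \left(- i \omega - 32\right)}{\omega^{2} - 32 i \omega - 256}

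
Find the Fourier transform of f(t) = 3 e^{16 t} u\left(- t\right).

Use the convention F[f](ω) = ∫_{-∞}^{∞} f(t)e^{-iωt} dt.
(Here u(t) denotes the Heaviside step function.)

F(ω) = - \frac{3}{i \omega - 16}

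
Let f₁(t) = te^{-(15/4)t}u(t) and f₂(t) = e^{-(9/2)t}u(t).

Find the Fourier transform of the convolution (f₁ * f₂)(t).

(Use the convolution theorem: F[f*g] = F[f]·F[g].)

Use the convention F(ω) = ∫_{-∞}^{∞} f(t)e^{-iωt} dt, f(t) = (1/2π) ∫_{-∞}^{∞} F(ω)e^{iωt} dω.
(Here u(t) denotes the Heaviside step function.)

F[f₁*f₂](ω) = \frac{32}{\left(2 i \omega + 9\right) \left(4 i \omega + 15\right)^{2}}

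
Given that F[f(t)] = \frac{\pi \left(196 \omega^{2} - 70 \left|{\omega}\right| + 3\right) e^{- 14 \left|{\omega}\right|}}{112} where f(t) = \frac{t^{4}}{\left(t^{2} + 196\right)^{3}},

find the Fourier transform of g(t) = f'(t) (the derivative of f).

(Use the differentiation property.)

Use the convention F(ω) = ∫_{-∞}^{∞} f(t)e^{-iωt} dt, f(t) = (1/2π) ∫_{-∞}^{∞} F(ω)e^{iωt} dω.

F[g](ω) = \frac{i \pi \omega \left(196 \omega^{2} - 70 \left|{\omega}\right| + 3\right) e^{- 14 \left|{\omega}\right|}}{112}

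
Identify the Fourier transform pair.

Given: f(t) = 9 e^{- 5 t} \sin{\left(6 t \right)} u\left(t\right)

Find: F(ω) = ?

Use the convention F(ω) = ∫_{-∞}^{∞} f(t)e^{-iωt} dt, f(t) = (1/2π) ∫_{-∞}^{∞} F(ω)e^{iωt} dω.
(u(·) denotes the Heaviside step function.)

F(ω) = \frac{54}{\left(i \omega + 5\right)^{2} + 36}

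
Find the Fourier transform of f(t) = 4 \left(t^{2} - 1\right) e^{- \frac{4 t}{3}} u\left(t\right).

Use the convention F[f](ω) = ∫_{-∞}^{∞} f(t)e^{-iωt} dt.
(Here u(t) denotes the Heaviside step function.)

F(ω) = \frac{12 \left(54 i \omega - \left(3 i \omega + 4\right)^{3} + 72\right)}{\left(3 i \omega + 4\right)^{4}}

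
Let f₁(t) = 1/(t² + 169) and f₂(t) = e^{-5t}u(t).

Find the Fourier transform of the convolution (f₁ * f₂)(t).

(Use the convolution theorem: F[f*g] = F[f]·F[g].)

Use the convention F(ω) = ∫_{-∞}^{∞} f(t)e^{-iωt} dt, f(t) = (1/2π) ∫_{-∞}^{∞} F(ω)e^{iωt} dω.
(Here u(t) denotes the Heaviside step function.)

F[f₁*f₂](ω) = \frac{\pi e^{- 13 \left|{\omega}\right|}}{13 \left(i \omega + 5\right)}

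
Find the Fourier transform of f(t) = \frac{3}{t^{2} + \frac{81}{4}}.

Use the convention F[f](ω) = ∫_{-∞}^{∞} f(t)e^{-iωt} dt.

F(ω) = \frac{2 \pi e^{- \frac{9 \left|{\omega}\right|}{2}}}{3}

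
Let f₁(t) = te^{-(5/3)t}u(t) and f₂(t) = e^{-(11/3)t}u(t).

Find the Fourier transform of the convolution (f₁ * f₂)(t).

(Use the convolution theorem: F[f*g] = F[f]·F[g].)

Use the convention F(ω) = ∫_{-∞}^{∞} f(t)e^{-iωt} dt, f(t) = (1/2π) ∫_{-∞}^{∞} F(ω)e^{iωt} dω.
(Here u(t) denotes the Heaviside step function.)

F[f₁*f₂](ω) = \frac{27}{\left(3 i \omega + 5\right)^{2} \left(3 i \omega + 11\right)}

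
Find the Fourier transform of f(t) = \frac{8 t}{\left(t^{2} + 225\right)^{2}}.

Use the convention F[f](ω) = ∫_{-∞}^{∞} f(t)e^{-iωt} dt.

F(ω) = - \frac{4 i \pi \omega e^{- 15 \left|{\omega}\right|}}{15}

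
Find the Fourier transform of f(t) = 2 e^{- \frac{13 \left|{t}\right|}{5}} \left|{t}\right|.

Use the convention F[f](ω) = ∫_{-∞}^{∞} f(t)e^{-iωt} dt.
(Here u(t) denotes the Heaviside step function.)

F(ω) = \frac{100 \left(169 - 25 \omega^{2}\right)}{\left(25 \omega^{2} + 169\right)^{2}}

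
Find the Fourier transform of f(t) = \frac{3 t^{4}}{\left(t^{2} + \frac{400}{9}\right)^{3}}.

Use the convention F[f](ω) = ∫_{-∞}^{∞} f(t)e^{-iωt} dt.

F(ω) = \frac{\pi \left(400 \omega^{2} - 300 \left|{\omega}\right| + 27\right) e^{- \frac{20 \left|{\omega}\right|}{3}}}{160}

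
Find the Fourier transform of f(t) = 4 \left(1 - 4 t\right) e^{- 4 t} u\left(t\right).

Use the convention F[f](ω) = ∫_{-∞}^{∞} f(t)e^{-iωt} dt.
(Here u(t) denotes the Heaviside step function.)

F(ω) = \frac{4 i \omega}{- \omega^{2} + 8 i \omega + 16}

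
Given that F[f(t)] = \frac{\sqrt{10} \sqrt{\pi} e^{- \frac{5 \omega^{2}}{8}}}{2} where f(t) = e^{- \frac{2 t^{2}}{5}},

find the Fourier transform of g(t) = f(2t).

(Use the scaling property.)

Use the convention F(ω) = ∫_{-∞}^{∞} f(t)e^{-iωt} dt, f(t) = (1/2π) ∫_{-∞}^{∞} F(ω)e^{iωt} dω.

F[g](ω) = \frac{\sqrt{10} \sqrt{\pi} e^{- \frac{5 \omega^{2}}{32}}}{4}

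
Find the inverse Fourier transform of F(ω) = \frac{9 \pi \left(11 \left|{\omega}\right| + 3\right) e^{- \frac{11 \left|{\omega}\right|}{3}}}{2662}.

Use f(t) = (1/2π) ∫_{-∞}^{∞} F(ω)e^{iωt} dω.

f(t) = \frac{1}{\left(t^{2} + \frac{121}{9}\right)^{2}}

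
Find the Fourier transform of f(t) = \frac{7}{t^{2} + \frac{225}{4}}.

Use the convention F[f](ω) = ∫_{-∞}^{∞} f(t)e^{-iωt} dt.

F(ω) = \frac{14 \pi e^{- \frac{15 \left|{\omega}\right|}{2}}}{15}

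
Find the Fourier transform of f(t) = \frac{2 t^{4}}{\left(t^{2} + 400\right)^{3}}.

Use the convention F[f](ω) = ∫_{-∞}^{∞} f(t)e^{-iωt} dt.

F(ω) = \frac{\pi \left(400 \omega^{2} - 100 \left|{\omega}\right| + 3\right) e^{- 20 \left|{\omega}\right|}}{80}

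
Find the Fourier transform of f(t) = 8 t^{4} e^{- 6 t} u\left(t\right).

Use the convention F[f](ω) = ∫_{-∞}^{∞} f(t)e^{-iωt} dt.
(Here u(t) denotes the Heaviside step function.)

F(ω) = \frac{192}{\left(i \omega + 6\right)^{5}}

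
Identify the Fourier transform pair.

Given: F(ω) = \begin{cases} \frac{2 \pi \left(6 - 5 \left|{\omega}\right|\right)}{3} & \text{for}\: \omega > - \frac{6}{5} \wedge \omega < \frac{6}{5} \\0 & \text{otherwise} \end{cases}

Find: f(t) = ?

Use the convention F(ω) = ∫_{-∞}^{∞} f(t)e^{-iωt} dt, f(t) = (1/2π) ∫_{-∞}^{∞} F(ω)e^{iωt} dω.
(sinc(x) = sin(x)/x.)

f(t) = \frac{12 \operatorname{sinc}^{2}{\left(\frac{3 t}{5} \right)}}{5}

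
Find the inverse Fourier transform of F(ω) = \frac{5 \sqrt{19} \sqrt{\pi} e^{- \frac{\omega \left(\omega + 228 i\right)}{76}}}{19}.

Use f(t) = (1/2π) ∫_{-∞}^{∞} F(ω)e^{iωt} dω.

f(t) = 5 e^{- 19 \left(t - 3\right)^{2}}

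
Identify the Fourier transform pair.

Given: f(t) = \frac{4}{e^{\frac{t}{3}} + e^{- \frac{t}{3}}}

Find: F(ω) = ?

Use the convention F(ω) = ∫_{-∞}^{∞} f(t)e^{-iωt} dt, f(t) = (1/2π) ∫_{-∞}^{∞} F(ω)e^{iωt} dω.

F(ω) = \frac{6 \pi}{\cosh{\left(\frac{3 \pi \omega}{2} \right)}}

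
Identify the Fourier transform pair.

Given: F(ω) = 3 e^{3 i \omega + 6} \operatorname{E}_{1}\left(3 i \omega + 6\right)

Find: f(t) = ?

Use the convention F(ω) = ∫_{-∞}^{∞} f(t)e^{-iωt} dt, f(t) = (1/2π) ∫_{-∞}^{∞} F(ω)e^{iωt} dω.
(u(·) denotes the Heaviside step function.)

f(t) = \frac{3 e^{- 2 t} u\left(t\right)}{t + 3}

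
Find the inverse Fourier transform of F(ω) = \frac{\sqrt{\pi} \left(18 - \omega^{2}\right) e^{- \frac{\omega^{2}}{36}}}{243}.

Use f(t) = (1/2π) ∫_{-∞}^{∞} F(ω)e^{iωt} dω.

f(t) = 4 t^{2} e^{- 9 t^{2}}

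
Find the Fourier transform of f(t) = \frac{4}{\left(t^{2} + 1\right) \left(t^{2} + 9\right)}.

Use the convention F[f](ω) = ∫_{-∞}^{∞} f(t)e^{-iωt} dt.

F(ω) = \frac{\pi e^{- \left|{\omega}\right|}}{2} - \frac{\pi e^{- 3 \left|{\omega}\right|}}{6}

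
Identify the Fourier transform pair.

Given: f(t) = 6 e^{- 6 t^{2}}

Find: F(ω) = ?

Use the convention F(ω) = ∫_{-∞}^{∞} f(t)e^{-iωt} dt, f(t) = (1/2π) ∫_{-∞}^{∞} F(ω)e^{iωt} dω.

F(ω) = \sqrt{6} \sqrt{\pi} e^{- \frac{\omega^{2}}{24}}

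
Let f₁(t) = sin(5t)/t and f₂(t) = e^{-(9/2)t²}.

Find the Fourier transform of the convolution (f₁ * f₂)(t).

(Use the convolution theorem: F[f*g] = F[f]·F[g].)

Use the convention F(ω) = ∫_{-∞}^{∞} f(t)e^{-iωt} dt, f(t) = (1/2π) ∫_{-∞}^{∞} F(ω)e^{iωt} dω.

F[f₁*f₂](ω) = \begin{cases} \frac{\sqrt{2} \pi^{\frac{3}{2}} e^{- \frac{\omega^{2}}{18}}}{3} & \text{for}\: \omega > -5 \wedge \omega < 5 \\0 & \text{otherwise} \end{cases}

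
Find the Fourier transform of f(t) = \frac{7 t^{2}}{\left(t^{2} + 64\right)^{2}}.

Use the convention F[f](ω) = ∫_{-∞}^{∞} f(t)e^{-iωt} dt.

F(ω) = \frac{7 \pi \left(1 - 8 \left|{\omega}\right|\right) e^{- 8 \left|{\omega}\right|}}{16}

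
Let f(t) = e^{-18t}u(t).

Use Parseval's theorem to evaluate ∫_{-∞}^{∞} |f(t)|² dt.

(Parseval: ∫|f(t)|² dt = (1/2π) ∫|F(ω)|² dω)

∫|f(t)|² dt = \frac{1}{36}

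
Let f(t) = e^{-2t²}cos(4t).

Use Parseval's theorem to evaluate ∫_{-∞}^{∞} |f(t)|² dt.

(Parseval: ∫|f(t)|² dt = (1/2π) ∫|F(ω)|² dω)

∫|f(t)|² dt = \frac{\sqrt{\pi} \left(1 + e^{4}\right)}{4 e^{4}}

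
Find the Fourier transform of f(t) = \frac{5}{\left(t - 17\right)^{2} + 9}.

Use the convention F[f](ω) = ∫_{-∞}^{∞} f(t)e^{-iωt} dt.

F(ω) = \frac{5 \pi e^{- 17 i \omega - 3 \left|{\omega}\right|}}{3}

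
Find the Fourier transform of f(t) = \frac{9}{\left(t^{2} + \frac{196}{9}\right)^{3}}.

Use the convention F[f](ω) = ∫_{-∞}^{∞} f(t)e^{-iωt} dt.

F(ω) = \frac{243 \pi \left(196 \omega^{2} + 126 \left|{\omega}\right| + 27\right) e^{- \frac{14 \left|{\omega}\right|}{3}}}{4302592}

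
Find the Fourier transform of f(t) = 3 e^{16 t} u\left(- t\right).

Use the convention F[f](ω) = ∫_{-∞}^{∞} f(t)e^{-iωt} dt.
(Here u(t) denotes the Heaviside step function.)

F(ω) = - \frac{3}{i \omega - 16}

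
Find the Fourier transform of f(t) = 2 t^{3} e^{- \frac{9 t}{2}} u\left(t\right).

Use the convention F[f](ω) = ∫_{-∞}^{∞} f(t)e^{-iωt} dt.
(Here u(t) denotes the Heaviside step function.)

F(ω) = \frac{192}{\left(2 i \omega + 9\right)^{4}}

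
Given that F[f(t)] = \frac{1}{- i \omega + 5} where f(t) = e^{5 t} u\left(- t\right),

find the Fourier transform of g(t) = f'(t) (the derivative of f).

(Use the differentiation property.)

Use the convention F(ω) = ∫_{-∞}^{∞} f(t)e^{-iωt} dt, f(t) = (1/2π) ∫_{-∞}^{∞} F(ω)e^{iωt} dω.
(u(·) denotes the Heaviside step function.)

F[g](ω) = - \frac{\omega}{\omega + 5 i}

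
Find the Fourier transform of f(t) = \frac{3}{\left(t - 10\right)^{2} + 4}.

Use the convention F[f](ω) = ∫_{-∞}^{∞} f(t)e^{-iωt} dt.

F(ω) = \frac{3 \pi e^{- 10 i \omega - 2 \left|{\omega}\right|}}{2}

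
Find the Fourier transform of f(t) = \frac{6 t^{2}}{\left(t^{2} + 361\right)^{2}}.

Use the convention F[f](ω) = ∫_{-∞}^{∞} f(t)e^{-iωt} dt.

F(ω) = \frac{3 \pi \left(1 - 19 \left|{\omega}\right|\right) e^{- 19 \left|{\omega}\right|}}{19}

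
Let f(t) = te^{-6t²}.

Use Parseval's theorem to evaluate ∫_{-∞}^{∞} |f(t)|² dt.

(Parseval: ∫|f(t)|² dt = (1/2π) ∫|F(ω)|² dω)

∫|f(t)|² dt = \frac{\sqrt{3} \sqrt{\pi}}{144}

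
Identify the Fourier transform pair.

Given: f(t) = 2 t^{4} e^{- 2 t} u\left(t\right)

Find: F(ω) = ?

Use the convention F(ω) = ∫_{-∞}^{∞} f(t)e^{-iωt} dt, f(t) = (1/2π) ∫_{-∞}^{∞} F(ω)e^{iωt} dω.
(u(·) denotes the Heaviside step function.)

F(ω) = \frac{48}{\left(i \omega + 2\right)^{5}}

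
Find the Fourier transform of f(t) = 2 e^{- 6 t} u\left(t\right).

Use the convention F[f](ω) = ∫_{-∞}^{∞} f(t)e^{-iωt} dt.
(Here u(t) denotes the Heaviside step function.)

F(ω) = \frac{2}{i \omega + 6}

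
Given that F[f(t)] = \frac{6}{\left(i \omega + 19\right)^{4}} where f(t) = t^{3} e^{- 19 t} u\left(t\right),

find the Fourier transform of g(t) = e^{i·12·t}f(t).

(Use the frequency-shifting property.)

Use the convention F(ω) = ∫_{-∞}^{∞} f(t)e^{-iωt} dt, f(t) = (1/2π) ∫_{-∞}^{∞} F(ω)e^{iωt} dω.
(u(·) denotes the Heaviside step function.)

F[g](ω) = \frac{6}{\left(i \left(\omega - 12\right) + 19\right)^{4}}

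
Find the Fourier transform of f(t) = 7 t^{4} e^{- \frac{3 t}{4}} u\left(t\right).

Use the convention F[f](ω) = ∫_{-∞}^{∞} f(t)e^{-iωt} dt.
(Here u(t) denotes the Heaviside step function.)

F(ω) = \frac{172032}{\left(4 i \omega + 3\right)^{5}}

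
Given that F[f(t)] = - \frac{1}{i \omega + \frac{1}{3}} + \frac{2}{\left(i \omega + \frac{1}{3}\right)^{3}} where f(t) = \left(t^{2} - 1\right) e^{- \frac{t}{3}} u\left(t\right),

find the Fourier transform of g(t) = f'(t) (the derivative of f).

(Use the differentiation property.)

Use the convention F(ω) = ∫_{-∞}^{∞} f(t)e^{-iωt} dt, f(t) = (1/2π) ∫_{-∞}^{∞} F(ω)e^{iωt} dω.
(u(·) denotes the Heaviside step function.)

F[g](ω) = \frac{3 i \omega \left(54 i \omega - \left(3 i \omega + 1\right)^{3} + 18\right)}{\left(3 i \omega + 1\right)^{4}}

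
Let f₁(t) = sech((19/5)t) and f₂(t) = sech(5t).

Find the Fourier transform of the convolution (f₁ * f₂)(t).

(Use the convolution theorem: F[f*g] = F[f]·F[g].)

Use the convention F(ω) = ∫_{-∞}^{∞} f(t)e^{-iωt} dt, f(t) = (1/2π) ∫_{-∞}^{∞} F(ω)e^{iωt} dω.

F[f₁*f₂](ω) = \frac{\pi^{2}}{19 \cosh{\left(\frac{\pi \omega}{10} \right)} \cosh{\left(\frac{5 \pi \omega}{38} \right)}}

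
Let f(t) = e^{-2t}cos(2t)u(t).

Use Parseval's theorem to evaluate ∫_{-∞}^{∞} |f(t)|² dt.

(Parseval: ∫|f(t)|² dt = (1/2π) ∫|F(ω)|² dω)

∫|f(t)|² dt = \frac{3}{16}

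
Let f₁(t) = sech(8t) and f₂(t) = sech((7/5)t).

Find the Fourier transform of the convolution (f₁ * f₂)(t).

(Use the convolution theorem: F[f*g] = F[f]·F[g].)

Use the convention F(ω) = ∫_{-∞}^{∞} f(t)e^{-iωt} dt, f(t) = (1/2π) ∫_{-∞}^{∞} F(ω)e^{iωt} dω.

F[f₁*f₂](ω) = \frac{5 \pi^{2}}{56 \cosh{\left(\frac{\pi \omega}{16} \right)} \cosh{\left(\frac{5 \pi \omega}{14} \right)}}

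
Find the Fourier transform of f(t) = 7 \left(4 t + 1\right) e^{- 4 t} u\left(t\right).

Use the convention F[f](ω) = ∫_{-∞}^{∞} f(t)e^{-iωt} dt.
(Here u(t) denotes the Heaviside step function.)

F(ω) = \frac{7 \left(- i \omega - 8\right)}{\omega^{2} - 8 i \omega - 16}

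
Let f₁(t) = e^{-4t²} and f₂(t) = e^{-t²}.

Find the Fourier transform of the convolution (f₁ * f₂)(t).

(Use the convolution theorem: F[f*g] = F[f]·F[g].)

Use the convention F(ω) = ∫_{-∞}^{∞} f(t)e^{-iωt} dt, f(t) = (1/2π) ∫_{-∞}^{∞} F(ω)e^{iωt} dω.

F[f₁*f₂](ω) = \frac{\pi e^{- \frac{5 \omega^{2}}{16}}}{2}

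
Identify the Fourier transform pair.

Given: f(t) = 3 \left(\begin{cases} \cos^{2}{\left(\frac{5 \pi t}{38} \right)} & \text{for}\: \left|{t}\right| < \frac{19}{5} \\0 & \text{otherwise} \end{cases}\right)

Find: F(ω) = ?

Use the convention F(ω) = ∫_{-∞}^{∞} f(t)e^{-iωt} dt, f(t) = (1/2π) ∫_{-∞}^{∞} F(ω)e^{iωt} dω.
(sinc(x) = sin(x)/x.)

F(ω) = - \frac{285 \pi^{2} \operatorname{sinc}{\left(\frac{19 \omega}{5} \right)}}{361 \omega^{2} - 25 \pi^{2}}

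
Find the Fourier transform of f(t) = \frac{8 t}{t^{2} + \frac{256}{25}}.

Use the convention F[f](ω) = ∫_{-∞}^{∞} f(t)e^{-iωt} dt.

F(ω) = - 8 i \pi e^{- \frac{16 \left|{\omega}\right|}{5}} \operatorname{sign}{\left(\omega \right)}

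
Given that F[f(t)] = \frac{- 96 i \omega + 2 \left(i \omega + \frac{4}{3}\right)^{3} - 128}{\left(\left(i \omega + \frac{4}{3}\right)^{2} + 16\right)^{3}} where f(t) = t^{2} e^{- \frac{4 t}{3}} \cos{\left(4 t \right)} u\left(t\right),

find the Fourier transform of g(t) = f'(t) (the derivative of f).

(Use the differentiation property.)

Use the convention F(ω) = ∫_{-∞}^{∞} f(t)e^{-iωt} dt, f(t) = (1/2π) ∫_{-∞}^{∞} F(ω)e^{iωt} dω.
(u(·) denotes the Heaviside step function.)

F[g](ω) = - \frac{54 i \omega \left(1296 i \omega - \left(3 i \omega + 4\right)^{3} + 1728\right)}{\left(\left(3 i \omega + 4\right)^{2} + 144\right)^{3}}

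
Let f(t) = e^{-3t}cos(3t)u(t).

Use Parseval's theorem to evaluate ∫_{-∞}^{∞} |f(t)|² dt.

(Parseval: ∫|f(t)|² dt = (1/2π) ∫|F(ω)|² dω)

∫|f(t)|² dt = \frac{1}{8}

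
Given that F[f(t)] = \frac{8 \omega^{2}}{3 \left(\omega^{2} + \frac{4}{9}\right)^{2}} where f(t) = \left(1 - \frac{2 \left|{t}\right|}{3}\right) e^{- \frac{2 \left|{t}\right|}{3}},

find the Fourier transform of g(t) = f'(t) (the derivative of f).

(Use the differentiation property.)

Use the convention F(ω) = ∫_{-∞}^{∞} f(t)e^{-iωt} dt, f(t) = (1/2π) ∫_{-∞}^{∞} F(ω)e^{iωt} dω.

F[g](ω) = \frac{216 i \omega^{3}}{\left(9 \omega^{2} + 4\right)^{2}}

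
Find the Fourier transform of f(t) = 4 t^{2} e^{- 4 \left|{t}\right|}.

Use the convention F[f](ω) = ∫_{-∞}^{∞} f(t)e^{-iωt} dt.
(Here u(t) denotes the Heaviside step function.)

F(ω) = \frac{64 \left(16 - 3 \omega^{2}\right)}{\left(\omega^{2} + 16\right)^{3}}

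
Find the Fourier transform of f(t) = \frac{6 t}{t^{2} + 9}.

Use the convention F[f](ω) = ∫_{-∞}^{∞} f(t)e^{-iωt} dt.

F(ω) = - 6 i \pi e^{- 3 \left|{\omega}\right|} \operatorname{sign}{\left(\omega \right)}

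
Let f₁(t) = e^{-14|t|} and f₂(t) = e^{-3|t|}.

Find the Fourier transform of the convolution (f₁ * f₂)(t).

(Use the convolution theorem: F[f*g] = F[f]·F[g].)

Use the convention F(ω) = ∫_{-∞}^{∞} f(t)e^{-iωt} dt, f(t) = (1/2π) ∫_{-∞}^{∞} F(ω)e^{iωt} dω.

F[f₁*f₂](ω) = \frac{168}{\left(\omega^{2} + 9\right) \left(\omega^{2} + 196\right)}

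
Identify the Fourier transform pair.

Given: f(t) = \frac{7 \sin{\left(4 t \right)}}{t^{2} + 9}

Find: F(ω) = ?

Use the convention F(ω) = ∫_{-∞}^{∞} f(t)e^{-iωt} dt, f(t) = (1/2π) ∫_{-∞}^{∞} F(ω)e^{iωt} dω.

F(ω) = \frac{7 i \pi e^{- 3 \left|{\omega + 4}\right|}}{6} - \frac{7 i \pi e^{- 3 \left|{\omega - 4}\right|}}{6}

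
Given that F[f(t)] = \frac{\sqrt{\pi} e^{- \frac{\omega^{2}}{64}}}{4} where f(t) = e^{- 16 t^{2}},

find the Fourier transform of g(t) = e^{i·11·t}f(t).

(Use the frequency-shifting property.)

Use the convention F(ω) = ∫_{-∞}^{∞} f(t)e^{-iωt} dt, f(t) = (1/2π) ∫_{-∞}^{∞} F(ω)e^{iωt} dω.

F[g](ω) = \frac{\sqrt{\pi} e^{- \frac{\left(\omega - 11\right)^{2}}{64}}}{4}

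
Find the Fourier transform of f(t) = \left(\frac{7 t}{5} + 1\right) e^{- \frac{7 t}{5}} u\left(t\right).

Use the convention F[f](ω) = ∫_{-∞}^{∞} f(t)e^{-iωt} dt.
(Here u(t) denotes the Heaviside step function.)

F(ω) = \frac{5 \left(- 5 i \omega - 14\right)}{25 \omega^{2} - 70 i \omega - 49}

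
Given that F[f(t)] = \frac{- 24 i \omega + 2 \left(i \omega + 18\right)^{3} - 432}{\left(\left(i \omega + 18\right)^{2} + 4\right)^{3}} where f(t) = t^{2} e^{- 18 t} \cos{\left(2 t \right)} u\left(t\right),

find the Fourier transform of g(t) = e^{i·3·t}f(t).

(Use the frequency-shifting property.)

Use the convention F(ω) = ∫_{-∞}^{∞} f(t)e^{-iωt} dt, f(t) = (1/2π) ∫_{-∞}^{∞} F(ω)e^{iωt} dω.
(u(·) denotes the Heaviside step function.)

F[g](ω) = \frac{2 \left(12 i \left(3 - \omega\right) + \left(i \left(\omega - 3\right) + 18\right)^{3} - 216\right)}{\left(\left(i \left(\omega - 3\right) + 18\right)^{2} + 4\right)^{3}}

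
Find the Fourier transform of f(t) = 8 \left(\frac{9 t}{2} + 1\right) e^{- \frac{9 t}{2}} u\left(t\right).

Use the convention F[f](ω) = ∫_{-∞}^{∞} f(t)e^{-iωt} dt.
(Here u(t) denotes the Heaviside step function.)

F(ω) = \frac{32 \left(- i \omega - 9\right)}{4 \omega^{2} - 36 i \omega - 81}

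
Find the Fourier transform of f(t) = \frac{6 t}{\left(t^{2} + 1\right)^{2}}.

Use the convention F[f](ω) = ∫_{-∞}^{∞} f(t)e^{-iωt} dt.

F(ω) = - 3 i \pi \omega e^{- \left|{\omega}\right|}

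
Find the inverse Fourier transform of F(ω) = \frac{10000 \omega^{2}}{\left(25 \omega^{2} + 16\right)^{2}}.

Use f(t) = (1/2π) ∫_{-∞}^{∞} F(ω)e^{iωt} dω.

f(t) = 5 \left(1 - \frac{4 \left|{t}\right|}{5}\right) e^{- \frac{4 \left|{t}\right|}{5}}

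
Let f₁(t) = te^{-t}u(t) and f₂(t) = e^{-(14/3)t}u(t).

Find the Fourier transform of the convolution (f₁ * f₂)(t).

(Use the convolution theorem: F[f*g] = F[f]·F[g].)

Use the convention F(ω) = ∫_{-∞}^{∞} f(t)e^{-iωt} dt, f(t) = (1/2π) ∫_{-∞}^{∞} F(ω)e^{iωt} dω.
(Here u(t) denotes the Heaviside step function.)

F[f₁*f₂](ω) = \frac{3}{\left(i \omega + 1\right)^{2} \left(3 i \omega + 14\right)}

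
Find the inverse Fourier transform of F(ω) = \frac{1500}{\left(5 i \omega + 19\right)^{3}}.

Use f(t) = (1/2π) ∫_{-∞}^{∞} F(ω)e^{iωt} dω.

f(t) = 6 t^{2} e^{- \frac{19 t}{5}} u\left(t\right)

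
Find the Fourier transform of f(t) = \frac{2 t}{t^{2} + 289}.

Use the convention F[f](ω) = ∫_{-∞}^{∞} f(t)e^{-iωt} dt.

F(ω) = - 2 i \pi e^{- 17 \left|{\omega}\right|} \operatorname{sign}{\left(\omega \right)}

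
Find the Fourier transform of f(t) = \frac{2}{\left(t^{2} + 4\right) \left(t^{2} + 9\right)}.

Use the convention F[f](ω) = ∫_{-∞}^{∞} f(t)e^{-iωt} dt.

F(ω) = \frac{\pi \left(3 e^{\left|{\omega}\right|} - 2\right) e^{- 3 \left|{\omega}\right|}}{15}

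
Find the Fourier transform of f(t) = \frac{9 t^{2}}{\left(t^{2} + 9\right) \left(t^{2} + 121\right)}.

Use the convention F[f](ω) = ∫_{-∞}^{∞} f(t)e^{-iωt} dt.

F(ω) = \frac{9 \pi \left(11 - 3 e^{8 \left|{\omega}\right|}\right) e^{- 11 \left|{\omega}\right|}}{112}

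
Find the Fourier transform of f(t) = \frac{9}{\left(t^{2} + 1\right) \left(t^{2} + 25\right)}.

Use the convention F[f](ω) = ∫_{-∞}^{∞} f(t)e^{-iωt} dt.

F(ω) = \frac{3 \pi \left(5 e^{4 \left|{\omega}\right|} - 1\right) e^{- 5 \left|{\omega}\right|}}{40}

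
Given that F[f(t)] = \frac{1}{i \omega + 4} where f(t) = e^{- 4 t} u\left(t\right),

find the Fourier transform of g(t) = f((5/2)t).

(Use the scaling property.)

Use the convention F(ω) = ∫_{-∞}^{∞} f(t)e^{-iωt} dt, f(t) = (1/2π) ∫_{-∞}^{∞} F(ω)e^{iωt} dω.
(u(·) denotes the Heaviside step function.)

F[g](ω) = \frac{1}{i \omega + 10}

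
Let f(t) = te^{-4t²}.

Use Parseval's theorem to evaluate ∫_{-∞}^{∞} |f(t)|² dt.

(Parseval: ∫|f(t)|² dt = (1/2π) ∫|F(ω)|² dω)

∫|f(t)|² dt = \frac{\sqrt{2} \sqrt{\pi}}{64}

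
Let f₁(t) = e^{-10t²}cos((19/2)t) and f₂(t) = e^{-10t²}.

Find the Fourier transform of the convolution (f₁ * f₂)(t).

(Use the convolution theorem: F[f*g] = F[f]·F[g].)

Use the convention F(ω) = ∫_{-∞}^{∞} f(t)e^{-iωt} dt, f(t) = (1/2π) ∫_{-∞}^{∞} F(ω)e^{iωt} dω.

F[f₁*f₂](ω) = \frac{\pi \left(e^{\frac{19 \omega}{20}} + 1\right) e^{- \frac{\omega^{2}}{20} - \frac{19 \omega}{40} - \frac{361}{160}}}{20}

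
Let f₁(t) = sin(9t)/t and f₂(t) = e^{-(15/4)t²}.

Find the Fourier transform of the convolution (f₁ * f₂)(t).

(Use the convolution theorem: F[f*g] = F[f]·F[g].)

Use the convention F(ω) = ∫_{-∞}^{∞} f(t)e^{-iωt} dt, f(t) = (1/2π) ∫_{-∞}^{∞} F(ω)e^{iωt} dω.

F[f₁*f₂](ω) = \begin{cases} \frac{2 \sqrt{15} \pi^{\frac{3}{2}} e^{- \frac{\omega^{2}}{15}}}{15} & \text{for}\: \omega > -9 \wedge \omega < 9 \\0 & \text{otherwise} \end{cases}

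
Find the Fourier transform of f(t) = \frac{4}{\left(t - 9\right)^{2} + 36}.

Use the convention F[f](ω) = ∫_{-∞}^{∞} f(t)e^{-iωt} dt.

F(ω) = \frac{2 \pi e^{- 9 i \omega - 6 \left|{\omega}\right|}}{3}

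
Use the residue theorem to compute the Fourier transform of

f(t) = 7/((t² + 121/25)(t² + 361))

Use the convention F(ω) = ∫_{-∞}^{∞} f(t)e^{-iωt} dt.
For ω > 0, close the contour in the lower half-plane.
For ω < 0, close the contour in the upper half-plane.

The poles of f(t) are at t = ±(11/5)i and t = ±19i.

Let g(z) = f(z)e^{-iωz}; for large |z| the factor e^{-iωz} decays in the lower half-plane when ω > 0 and in the upper half-plane when ω < 0.

Case ω > 0 (lower half-plane, clockwise contour ⇒ F(ω) = -2πi·ΣRes):
  Res_{z = - \frac{11 i}{5}} g(z) = \frac{125 i e^{- \frac{11 \omega}{5}}}{27984}
  Res_{z = - 19 i} g(z) = - \frac{25 i e^{- 19 \omega}}{48336}
  F(ω) = -2πi·ΣRes = - \frac{25 \pi e^{- 19 \omega}}{24168} + \frac{125 \pi e^{- \frac{11 \omega}{5}}}{13992}

Case ω < 0 (upper half-plane, counterclockwise contour ⇒ F(ω) = +2πi·ΣRes):
  Res_{z = \frac{11 i}{5}} g(z) = - \frac{125 i e^{\frac{11 \omega}{5}}}{27984}
  Res_{z = 19 i} g(z) = \frac{25 i e^{19 \omega}}{48336}
  F(ω) = 2πi·ΣRes = \frac{25 \pi \left(95 e^{\frac{11 \omega}{5}} - 11 e^{19 \omega}\right)}{265848}

Both cases combine into a single formula in |ω|:

F(ω) = - \frac{25 \pi e^{- 19 \left|{\omega}\right|}}{24168} + \frac{125 \pi e^{- \frac{11 \left|{\omega}\right|}{5}}}{13992}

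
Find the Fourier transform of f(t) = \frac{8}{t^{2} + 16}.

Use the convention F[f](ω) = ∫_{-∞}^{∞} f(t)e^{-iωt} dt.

F(ω) = 2 \pi e^{- 4 \left|{\omega}\right|}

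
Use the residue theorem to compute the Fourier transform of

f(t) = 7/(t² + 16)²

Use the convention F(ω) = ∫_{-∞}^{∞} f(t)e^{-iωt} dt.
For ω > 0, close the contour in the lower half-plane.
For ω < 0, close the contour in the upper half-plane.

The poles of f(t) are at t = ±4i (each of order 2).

Let g(z) = f(z)e^{-iωz}; for large |z| the factor e^{-iωz} decays in the lower half-plane when ω > 0 and in the upper half-plane when ω < 0.

Case ω > 0 (lower half-plane, clockwise contour ⇒ F(ω) = -2πi·ΣRes):
  Res_{z = - 4 i} g(z) = \frac{7 i \left(4 \omega + 1\right) e^{- 4 \omega}}{256} (pole of order 2)
  F(ω) = -2πi·ΣRes = \frac{7 \pi \left(4 \omega + 1\right) e^{- 4 \omega}}{128}

Case ω < 0 (upper half-plane, counterclockwise contour ⇒ F(ω) = +2πi·ΣRes):
  Res_{z = 4 i} g(z) = \frac{7 i \left(4 \omega - 1\right) e^{4 \omega}}{256} (pole of order 2)
  F(ω) = 2πi·ΣRes = \frac{7 \pi \left(1 - 4 \omega\right) e^{4 \omega}}{128}

Both cases combine into a single formula in |ω|:

F(ω) = \frac{7 \pi \left(4 \left|{\omega}\right| + 1\right) e^{- 4 \left|{\omega}\right|}}{128}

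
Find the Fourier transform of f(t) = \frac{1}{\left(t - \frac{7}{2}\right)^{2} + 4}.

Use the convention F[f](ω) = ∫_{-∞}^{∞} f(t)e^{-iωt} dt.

F(ω) = \frac{\pi e^{- \frac{7 i \omega}{2} - 2 \left|{\omega}\right|}}{2}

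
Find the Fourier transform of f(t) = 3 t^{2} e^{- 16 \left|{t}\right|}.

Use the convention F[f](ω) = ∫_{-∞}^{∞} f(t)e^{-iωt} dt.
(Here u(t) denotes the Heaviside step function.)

F(ω) = \frac{192 \left(256 - 3 \omega^{2}\right)}{\left(\omega^{2} + 256\right)^{3}}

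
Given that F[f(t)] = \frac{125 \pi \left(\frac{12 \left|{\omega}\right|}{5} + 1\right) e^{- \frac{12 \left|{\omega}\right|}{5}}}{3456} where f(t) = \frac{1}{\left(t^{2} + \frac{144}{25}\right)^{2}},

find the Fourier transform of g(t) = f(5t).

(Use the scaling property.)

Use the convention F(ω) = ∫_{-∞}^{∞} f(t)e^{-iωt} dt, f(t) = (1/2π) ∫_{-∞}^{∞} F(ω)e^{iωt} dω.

F[g](ω) = \frac{\pi \left(12 \left|{\omega}\right| + 25\right) e^{- \frac{12 \left|{\omega}\right|}{25}}}{3456}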